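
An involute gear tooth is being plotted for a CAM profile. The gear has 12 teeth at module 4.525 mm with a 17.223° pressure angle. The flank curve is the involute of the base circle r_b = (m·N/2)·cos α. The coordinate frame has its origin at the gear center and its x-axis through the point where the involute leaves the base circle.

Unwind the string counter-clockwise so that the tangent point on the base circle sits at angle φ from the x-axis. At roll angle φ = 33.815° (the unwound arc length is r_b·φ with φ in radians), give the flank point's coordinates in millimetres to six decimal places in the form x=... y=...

pitch radius r_p = m·N/2 = 4.525·12/2 = 27.150000
base radius r_b = r_p·cos α = 27.150000·cos 17.223° = 25.932583
roll angle φ = 33.815° = 0.59018309 rad
x = r_b·(cos φ + φ·sin φ) = 25.932583·(0.83083880 + 0.59018309·0.55651315) = 30.063214
y = r_b·(sin φ − φ·cos φ) = 25.932583·(0.55651315 − 0.59018309·0.83083880) = 1.715859

x=30.063214 y=1.715859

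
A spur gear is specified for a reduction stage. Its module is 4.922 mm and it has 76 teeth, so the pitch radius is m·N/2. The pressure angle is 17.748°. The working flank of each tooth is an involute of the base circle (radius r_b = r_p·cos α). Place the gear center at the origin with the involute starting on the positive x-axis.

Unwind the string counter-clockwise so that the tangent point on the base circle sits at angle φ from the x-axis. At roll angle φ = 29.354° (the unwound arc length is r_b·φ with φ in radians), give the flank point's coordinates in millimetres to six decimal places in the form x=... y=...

x=200.000449 y=7.777105

pitch radius r_p = m·N/2 = 4.922·76/2 = 187.036000
base radius r_b = r_p·cos α = 187.036000·cos 17.748° = 178.134291
roll angle φ = 29.354° = 0.51232395 rad
x = r_b·(cos φ + φ·sin φ) = 178.134291·(0.87160765 + 0.51232395·0.49020414) = 200.000449
y = r_b·(sin φ − φ·cos φ) = 178.134291·(0.49020414 − 0.51232395·0.87160765) = 7.777105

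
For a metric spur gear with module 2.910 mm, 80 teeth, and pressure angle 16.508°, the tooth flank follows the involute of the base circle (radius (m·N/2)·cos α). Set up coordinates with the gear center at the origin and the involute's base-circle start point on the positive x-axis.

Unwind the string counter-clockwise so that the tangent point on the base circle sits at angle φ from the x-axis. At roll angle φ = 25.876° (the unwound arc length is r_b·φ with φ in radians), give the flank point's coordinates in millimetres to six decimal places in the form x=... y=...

pitch radius r_p = m·N/2 = 2.910·80/2 = 116.400000
base radius r_b = r_p·cos α = 116.400000·cos 16.508° = 111.602000
roll angle φ = 25.876° = 0.45162140 rad
x = r_b·(cos φ + φ·sin φ) = 111.602000·(0.89974067 + 0.45162140·0.43642494) = 122.409483
y = r_b·(sin φ − φ·cos φ) = 111.602000·(0.43642494 − 0.45162140·0.89974067) = 3.357301

x=122.409483 y=3.357301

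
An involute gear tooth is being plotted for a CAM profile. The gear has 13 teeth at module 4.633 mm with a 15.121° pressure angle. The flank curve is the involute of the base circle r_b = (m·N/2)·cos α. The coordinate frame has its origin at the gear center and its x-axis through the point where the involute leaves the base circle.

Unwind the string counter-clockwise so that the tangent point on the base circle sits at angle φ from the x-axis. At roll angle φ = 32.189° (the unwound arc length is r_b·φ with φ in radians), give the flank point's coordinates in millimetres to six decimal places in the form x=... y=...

pitch radius r_p = m·N/2 = 4.633·13/2 = 30.114500
base radius r_b = r_p·cos α = 30.114500·cos 15.121° = 29.071848
roll angle φ = 32.189° = 0.56180403 rad
x = r_b·(cos φ + φ·sin φ) = 29.071848·(0.84629546 + 0.56180403·0.53271381) = 33.304018
y = r_b·(sin φ − φ·cos φ) = 29.071848·(0.53271381 − 0.56180403·0.84629546) = 1.664701

x=33.304018 y=1.664701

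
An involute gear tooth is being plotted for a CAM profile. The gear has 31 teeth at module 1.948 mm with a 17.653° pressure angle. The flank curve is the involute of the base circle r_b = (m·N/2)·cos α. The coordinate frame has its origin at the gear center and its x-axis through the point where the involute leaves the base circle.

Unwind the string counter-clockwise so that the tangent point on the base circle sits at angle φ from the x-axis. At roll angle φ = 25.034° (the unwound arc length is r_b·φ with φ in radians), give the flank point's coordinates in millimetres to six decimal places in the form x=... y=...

pitch radius r_p = m·N/2 = 1.948·31/2 = 30.194000
base radius r_b = r_p·cos α = 30.194000·cos 17.653° = 28.772181
roll angle φ = 25.034° = 0.43692572 rad
x = r_b·(cos φ + φ·sin φ) = 28.772181·(0.90605684 + 0.43692572·0.42315600) = 31.388856
y = r_b·(sin φ − φ·cos φ) = 28.772181·(0.42315600 − 0.43692572·0.90605684) = 0.784803

x=31.388856 y=0.784803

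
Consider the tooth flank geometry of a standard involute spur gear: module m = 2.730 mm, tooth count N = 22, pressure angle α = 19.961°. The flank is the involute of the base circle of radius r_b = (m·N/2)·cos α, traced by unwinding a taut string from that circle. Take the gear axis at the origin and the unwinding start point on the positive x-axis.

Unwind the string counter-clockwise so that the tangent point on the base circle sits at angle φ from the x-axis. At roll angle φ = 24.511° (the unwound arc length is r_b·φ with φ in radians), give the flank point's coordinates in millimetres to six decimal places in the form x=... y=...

x=30.691806 y=0.723225

pitch radius r_p = m·N/2 = 2.730·22/2 = 30.030000
base radius r_b = r_p·cos α = 30.030000·cos 19.961° = 28.225954
roll angle φ = 24.511° = 0.42779765 rad
x = r_b·(cos φ + φ·sin φ) = 28.225954·(0.90988164 + 0.42779765·0.41486794) = 30.691806
y = r_b·(sin φ − φ·cos φ) = 28.225954·(0.41486794 − 0.42779765·0.90988164) = 0.723225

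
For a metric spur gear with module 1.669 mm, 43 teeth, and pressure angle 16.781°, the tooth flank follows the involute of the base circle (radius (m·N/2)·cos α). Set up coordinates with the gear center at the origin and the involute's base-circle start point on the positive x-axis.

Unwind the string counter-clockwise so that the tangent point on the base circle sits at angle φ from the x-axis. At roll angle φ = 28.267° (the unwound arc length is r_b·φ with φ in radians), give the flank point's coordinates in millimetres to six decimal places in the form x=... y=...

pitch radius r_p = m·N/2 = 1.669·43/2 = 35.883500
base radius r_b = r_p·cos α = 35.883500·cos 16.781° = 34.355412
roll angle φ = 28.267° = 0.49335222 rad
x = r_b·(cos φ + φ·sin φ) = 34.355412·(0.88075026 + 0.49335222·0.47358101) = 38.285413
y = r_b·(sin φ − φ·cos φ) = 34.355412·(0.47358101 − 0.49335222·0.88075026) = 1.341954

x=38.285413 y=1.341954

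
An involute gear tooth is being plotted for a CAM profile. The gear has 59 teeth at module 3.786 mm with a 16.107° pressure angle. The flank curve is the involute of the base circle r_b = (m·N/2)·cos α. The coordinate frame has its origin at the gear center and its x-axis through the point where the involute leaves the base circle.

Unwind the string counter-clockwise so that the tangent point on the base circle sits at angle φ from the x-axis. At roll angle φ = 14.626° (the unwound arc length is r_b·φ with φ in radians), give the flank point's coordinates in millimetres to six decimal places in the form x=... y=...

pitch radius r_p = m·N/2 = 3.786·59/2 = 111.687000
base radius r_b = r_p·cos α = 111.687000·cos 16.107° = 107.302757
roll angle φ = 14.626° = 0.25527186 rad
x = r_b·(cos φ + φ·sin φ) = 107.302757·(0.96759469 + 0.25527186·0.25250846) = 110.742131
y = r_b·(sin φ − φ·cos φ) = 107.302757·(0.25250846 − 0.25527186·0.96759469) = 0.591107

x=110.742131 y=0.591107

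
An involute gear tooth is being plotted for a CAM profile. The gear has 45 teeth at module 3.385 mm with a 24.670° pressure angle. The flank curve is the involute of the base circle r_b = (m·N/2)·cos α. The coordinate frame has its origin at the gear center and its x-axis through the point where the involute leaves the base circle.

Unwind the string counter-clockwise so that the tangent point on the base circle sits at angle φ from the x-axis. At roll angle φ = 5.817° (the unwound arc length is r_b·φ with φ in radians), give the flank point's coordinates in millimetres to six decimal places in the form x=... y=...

pitch radius r_p = m·N/2 = 3.385·45/2 = 76.162500
base radius r_b = r_p·cos α = 76.162500·cos 24.670° = 69.210909
roll angle φ = 5.817° = 0.10152580 rad
x = r_b·(cos φ + φ·sin φ) = 69.210909·(0.99485068 + 0.10152580·0.10135148) = 69.566685
y = r_b·(sin φ − φ·cos φ) = 69.210909·(0.10135148 − 0.10152580·0.99485068) = 0.024118

x=69.566685 y=0.024118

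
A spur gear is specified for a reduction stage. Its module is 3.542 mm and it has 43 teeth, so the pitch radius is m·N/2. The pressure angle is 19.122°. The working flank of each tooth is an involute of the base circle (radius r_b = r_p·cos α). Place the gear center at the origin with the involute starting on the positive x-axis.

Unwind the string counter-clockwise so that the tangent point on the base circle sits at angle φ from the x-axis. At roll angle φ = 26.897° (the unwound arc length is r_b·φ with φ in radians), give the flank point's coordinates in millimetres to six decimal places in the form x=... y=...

pitch radius r_p = m·N/2 = 3.542·43/2 = 76.153000
base radius r_b = r_p·cos α = 76.153000·cos 19.122° = 71.951121
roll angle φ = 26.897° = 0.46944121 rad
x = r_b·(cos φ + φ·sin φ) = 71.951121·(0.89182122 + 0.46944121·0.45238801) = 79.447766
y = r_b·(sin φ − φ·cos φ) = 71.951121·(0.45238801 − 0.46944121·0.89182122) = 2.426939

x=79.447766 y=2.426939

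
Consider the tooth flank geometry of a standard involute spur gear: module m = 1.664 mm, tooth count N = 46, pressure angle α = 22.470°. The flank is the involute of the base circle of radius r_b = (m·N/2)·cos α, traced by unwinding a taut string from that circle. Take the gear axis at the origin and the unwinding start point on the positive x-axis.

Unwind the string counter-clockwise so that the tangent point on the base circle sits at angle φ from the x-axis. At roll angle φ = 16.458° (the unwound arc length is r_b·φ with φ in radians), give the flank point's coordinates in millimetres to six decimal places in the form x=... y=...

x=36.795470 y=0.277105

pitch radius r_p = m·N/2 = 1.664·46/2 = 38.272000
base radius r_b = r_p·cos α = 38.272000·cos 22.470° = 35.366381
roll angle φ = 16.458° = 0.28724629 rad
x = r_b·(cos φ + φ·sin φ) = 35.366381·(0.95902767 + 0.28724629·0.28331242) = 36.795470
y = r_b·(sin φ − φ·cos φ) = 35.366381·(0.28331242 − 0.28724629·0.95902767) = 0.277105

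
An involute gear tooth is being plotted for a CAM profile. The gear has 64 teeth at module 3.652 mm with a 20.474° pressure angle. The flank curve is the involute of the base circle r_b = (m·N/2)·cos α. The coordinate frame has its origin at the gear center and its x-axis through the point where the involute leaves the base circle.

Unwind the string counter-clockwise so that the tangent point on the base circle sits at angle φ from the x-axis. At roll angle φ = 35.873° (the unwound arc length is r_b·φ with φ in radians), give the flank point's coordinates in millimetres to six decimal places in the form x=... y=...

x=128.882843 y=8.610631

pitch radius r_p = m·N/2 = 3.652·64/2 = 116.864000
base radius r_b = r_p·cos α = 116.864000·cos 20.474° = 109.481819
roll angle φ = 35.873° = 0.62610196 rad
x = r_b·(cos φ + φ·sin φ) = 109.481819·(0.81031787 + 0.62610196·0.58599057) = 128.882843
y = r_b·(sin φ − φ·cos φ) = 109.481819·(0.58599057 − 0.62610196·0.81031787) = 8.610631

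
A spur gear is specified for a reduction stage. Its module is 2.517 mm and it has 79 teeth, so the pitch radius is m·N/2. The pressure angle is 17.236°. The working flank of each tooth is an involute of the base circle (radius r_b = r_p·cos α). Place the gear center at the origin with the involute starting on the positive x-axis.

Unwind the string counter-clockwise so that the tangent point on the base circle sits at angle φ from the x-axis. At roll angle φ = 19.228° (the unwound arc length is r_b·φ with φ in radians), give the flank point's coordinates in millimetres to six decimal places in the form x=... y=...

pitch radius r_p = m·N/2 = 2.517·79/2 = 99.421500
base radius r_b = r_p·cos α = 99.421500·cos 17.236° = 94.956717
roll angle φ = 19.228° = 0.33559191 rad
x = r_b·(cos φ + φ·sin φ) = 94.956717·(0.94421554 + 0.33559191·0.32932812) = 100.154210
y = r_b·(sin φ − φ·cos φ) = 94.956717·(0.32932812 − 0.33559191·0.94421554) = 1.182878

x=100.154210 y=1.182878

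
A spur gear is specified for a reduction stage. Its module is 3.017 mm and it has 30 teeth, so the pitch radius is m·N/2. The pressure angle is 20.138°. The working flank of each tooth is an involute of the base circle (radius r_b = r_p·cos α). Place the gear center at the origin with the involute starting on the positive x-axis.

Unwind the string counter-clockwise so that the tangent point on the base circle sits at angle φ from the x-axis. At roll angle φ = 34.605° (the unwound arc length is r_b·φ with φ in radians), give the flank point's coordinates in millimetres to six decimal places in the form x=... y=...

pitch radius r_p = m·N/2 = 3.017·30/2 = 45.255000
base radius r_b = r_p·cos α = 45.255000·cos 20.138° = 42.488386
roll angle φ = 34.605° = 0.60397119 rad
x = r_b·(cos φ + φ·sin φ) = 42.488386·(0.82308681 + 0.60397119·0.56791558) = 49.545344
y = r_b·(sin φ − φ·cos φ) = 42.488386·(0.56791558 − 0.60397119·0.82308681) = 3.007959

x=49.545344 y=3.007959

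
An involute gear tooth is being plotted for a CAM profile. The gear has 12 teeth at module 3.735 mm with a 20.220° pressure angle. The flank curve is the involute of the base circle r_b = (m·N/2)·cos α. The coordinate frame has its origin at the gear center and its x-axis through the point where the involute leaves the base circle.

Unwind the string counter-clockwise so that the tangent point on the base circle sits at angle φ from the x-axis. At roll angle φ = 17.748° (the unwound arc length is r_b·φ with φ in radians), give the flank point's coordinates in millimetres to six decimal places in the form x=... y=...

x=22.013737 y=0.206349

pitch radius r_p = m·N/2 = 3.735·12/2 = 22.410000
base radius r_b = r_p·cos α = 22.410000·cos 20.220° = 21.028926
roll angle φ = 17.748° = 0.30976104 rad
x = r_b·(cos φ + φ·sin φ) = 21.028926·(0.95240644 + 0.30976104·0.30483105) = 22.013737
y = r_b·(sin φ − φ·cos φ) = 21.028926·(0.30483105 − 0.30976104·0.95240644) = 0.206349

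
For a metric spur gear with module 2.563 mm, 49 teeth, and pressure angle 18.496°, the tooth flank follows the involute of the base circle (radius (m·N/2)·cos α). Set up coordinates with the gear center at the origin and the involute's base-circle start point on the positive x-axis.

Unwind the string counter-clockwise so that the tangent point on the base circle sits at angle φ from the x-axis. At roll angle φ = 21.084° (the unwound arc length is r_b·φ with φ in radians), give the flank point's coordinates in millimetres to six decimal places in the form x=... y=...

x=63.446404 y=0.975796

pitch radius r_p = m·N/2 = 2.563·49/2 = 62.793500
base radius r_b = r_p·cos α = 62.793500·cos 18.496° = 59.549952
roll angle φ = 21.084° = 0.36798522 rad
x = r_b·(cos φ + φ·sin φ) = 59.549952·(0.93305403 + 0.36798522·0.35973626) = 63.446404
y = r_b·(sin φ − φ·cos φ) = 59.549952·(0.35973626 − 0.36798522·0.93305403) = 0.975796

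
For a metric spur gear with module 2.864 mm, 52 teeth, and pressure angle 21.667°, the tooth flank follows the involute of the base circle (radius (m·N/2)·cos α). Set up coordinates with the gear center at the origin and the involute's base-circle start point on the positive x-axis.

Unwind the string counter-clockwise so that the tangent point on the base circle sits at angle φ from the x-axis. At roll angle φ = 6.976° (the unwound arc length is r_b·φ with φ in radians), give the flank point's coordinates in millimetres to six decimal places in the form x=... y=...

x=69.713808 y=0.041573

pitch radius r_p = m·N/2 = 2.864·52/2 = 74.464000
base radius r_b = r_p·cos α = 74.464000·cos 21.667° = 69.202774
roll angle φ = 6.976° = 0.12175417 rad
x = r_b·(cos φ + φ·sin φ) = 69.202774·(0.99259711 + 0.12175417·0.12145358) = 69.713808
y = r_b·(sin φ − φ·cos φ) = 69.202774·(0.12145358 − 0.12175417·0.99259711) = 0.041573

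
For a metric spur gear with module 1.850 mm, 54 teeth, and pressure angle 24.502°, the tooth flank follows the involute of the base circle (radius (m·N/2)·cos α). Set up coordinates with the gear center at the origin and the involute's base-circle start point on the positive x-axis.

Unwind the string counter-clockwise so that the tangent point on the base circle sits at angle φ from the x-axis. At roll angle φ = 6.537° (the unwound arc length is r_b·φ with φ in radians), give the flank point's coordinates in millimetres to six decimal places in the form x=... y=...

x=45.746704 y=0.022472

pitch radius r_p = m·N/2 = 1.850·54/2 = 49.950000
base radius r_b = r_p·cos α = 49.950000·cos 24.502° = 45.451842
roll angle φ = 6.537° = 0.11409217 rad
x = r_b·(cos φ + φ·sin φ) = 45.451842·(0.99349855 + 0.11409217·0.11384481) = 45.746704
y = r_b·(sin φ − φ·cos φ) = 45.451842·(0.11384481 − 0.11409217·0.99349855) = 0.022472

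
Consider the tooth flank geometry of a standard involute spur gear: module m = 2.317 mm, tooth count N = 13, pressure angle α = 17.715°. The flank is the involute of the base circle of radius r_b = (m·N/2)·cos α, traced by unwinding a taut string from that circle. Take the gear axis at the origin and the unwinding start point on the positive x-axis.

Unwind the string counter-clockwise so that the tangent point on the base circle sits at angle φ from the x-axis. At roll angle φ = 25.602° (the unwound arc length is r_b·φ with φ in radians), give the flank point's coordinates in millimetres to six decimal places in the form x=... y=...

x=15.707891 y=0.418194

pitch radius r_p = m·N/2 = 2.317·13/2 = 15.060500
base radius r_b = r_p·cos α = 15.060500·cos 17.715° = 14.346359
roll angle φ = 25.602° = 0.44683920 rad
x = r_b·(cos φ + φ·sin φ) = 14.346359·(0.90181744 + 0.44683920·0.43211723) = 15.707891
y = r_b·(sin φ − φ·cos φ) = 14.346359·(0.43211723 − 0.44683920·0.90181744) = 0.418194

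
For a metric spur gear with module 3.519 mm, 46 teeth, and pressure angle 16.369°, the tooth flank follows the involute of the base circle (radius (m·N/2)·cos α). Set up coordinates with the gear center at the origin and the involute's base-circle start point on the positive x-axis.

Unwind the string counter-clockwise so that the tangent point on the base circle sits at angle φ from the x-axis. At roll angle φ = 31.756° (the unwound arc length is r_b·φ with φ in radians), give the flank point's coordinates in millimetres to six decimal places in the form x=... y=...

pitch radius r_p = m·N/2 = 3.519·46/2 = 80.937000
base radius r_b = r_p·cos α = 80.937000·cos 16.369° = 77.656348
roll angle φ = 31.756° = 0.55424676 rad
x = r_b·(cos φ + φ·sin φ) = 77.656348·(0.85029712 + 0.55424676·0.52630297) = 88.683458
y = r_b·(sin φ − φ·cos φ) = 77.656348·(0.52630297 − 0.55424676·0.85029712) = 4.273316

x=88.683458 y=4.273316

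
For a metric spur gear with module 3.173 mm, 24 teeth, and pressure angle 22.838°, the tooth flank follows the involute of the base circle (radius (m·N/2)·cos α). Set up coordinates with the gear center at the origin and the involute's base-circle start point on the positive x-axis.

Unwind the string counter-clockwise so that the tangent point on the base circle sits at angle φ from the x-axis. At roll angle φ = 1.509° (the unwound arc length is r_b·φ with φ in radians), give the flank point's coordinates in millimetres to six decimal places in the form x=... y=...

pitch radius r_p = m·N/2 = 3.173·24/2 = 38.076000
base radius r_b = r_p·cos α = 38.076000·cos 22.838° = 35.091068
roll angle φ = 1.509° = 0.02633702 rad
x = r_b·(cos φ + φ·sin φ) = 35.091068·(0.99965320 + 0.02633702·0.02633397) = 35.103236
y = r_b·(sin φ − φ·cos φ) = 35.091068·(0.02633397 − 0.02633702·0.99965320) = 0.000214

x=35.103236 y=0.000214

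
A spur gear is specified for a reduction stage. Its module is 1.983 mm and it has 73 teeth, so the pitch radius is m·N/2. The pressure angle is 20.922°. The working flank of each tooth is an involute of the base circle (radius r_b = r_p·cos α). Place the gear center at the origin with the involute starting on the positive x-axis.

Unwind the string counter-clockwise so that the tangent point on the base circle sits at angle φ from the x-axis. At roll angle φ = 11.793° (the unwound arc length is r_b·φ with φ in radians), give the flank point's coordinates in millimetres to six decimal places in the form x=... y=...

pitch radius r_p = m·N/2 = 1.983·73/2 = 72.379500
base radius r_b = r_p·cos α = 72.379500·cos 20.922° = 67.607333
roll angle φ = 11.793° = 0.20582668 rad
x = r_b·(cos φ + φ·sin φ) = 67.607333·(0.97889237 + 0.20582668·0.20437646) = 69.024281
y = r_b·(sin φ − φ·cos φ) = 67.607333·(0.20437646 − 0.20582668·0.97889237) = 0.195676

x=69.024281 y=0.195676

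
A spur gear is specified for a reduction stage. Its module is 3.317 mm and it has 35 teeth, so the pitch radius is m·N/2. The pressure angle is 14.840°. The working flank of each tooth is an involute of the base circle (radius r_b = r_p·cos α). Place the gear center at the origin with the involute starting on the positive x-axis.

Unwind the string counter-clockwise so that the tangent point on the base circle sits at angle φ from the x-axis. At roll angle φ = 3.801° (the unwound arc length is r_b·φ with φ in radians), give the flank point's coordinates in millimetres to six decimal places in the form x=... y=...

pitch radius r_p = m·N/2 = 3.317·35/2 = 58.047500
base radius r_b = r_p·cos α = 58.047500·cos 14.840° = 56.111315
roll angle φ = 3.801° = 0.06633996 rad
x = r_b·(cos φ + φ·sin φ) = 56.111315·(0.99780031 + 0.06633996·0.06629132) = 56.234652
y = r_b·(sin φ − φ·cos φ) = 56.111315·(0.06629132 − 0.06633996·0.99780031) = 0.005458

x=56.234652 y=0.005458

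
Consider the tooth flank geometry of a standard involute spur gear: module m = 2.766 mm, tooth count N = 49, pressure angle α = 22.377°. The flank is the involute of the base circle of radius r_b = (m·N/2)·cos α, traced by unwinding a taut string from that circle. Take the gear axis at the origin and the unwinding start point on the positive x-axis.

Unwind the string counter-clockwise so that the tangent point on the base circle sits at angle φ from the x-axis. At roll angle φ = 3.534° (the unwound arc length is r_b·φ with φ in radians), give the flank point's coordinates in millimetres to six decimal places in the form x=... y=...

x=62.783159 y=0.004900

pitch radius r_p = m·N/2 = 2.766·49/2 = 67.767000
base radius r_b = r_p·cos α = 67.767000·cos 22.377° = 62.664072
roll angle φ = 3.534° = 0.06167994 rad
x = r_b·(cos φ + φ·sin φ) = 62.664072·(0.99809840 + 0.06167994·0.06164083) = 62.783159
y = r_b·(sin φ − φ·cos φ) = 62.664072·(0.06164083 − 0.06167994·0.99809840) = 0.004900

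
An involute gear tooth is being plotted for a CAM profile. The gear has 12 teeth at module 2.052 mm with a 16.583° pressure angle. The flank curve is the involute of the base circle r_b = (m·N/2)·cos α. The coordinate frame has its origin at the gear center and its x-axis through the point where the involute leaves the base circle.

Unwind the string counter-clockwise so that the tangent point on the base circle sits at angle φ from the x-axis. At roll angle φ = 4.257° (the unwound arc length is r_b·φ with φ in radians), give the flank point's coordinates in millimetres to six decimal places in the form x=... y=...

x=11.832435 y=0.001612

pitch radius r_p = m·N/2 = 2.052·12/2 = 12.312000
base radius r_b = r_p·cos α = 12.312000·cos 16.583° = 11.799911
roll angle φ = 4.257° = 0.07429867 rad
x = r_b·(cos φ + φ·sin φ) = 11.799911·(0.99724112 + 0.07429867·0.07423033) = 11.832435
y = r_b·(sin φ − φ·cos φ) = 11.799911·(0.07423033 − 0.07429867·0.99724112) = 0.001612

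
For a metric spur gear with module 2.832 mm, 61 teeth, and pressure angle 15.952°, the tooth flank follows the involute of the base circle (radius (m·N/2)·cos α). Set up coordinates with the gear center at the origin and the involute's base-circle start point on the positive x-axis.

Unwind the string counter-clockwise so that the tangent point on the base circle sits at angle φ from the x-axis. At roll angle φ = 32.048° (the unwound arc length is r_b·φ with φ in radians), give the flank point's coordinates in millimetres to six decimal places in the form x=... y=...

pitch radius r_p = m·N/2 = 2.832·61/2 = 86.376000
base radius r_b = r_p·cos α = 86.376000·cos 15.952° = 83.049857
roll angle φ = 32.048° = 0.55934312 rad
x = r_b·(cos φ + φ·sin φ) = 83.049857·(0.84760385 + 0.55934312·0.53062954) = 95.042907
y = r_b·(sin φ − φ·cos φ) = 83.049857·(0.53062954 − 0.55934312·0.84760385) = 4.694655

x=95.042907 y=4.694655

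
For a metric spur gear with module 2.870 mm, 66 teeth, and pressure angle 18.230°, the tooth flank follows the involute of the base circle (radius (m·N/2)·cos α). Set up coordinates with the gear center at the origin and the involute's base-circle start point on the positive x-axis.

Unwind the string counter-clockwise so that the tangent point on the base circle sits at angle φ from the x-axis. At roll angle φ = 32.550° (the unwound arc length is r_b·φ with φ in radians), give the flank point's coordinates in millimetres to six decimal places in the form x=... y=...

x=103.322307 y=5.322478

pitch radius r_p = m·N/2 = 2.870·66/2 = 94.710000
base radius r_b = r_p·cos α = 94.710000·cos 18.230° = 89.956352
roll angle φ = 32.550° = 0.56810467 rad
x = r_b·(cos φ + φ·sin φ) = 89.956352·(0.84292224 + 0.56810467·0.53803540) = 103.322307
y = r_b·(sin φ − φ·cos φ) = 89.956352·(0.53803540 − 0.56810467·0.84292224) = 5.322478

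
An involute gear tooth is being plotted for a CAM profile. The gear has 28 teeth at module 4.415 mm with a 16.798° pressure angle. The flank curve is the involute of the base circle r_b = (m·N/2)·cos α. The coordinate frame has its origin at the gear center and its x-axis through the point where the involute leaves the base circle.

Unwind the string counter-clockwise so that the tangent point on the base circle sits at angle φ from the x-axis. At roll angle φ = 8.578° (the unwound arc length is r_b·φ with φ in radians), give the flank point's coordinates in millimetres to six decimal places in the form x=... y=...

pitch radius r_p = m·N/2 = 4.415·28/2 = 61.810000
base radius r_b = r_p·cos α = 61.810000·cos 16.798° = 59.172542
roll angle φ = 8.578° = 0.14971434 rad
x = r_b·(cos φ + φ·sin φ) = 59.172542·(0.98881373 + 0.14971434·0.14915568) = 59.831988
y = r_b·(sin φ − φ·cos φ) = 59.172542·(0.14915568 − 0.14971434·0.98881373) = 0.066041

x=59.831988 y=0.066041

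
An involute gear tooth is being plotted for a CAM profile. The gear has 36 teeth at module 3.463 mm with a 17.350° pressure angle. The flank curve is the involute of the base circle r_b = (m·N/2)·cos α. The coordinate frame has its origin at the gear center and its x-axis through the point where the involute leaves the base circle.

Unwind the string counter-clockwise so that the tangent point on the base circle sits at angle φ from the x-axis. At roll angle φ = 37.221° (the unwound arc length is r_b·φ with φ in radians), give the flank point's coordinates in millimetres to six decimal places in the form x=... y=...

pitch radius r_p = m·N/2 = 3.463·36/2 = 62.334000
base radius r_b = r_p·cos α = 62.334000·cos 17.350° = 59.497861
roll angle φ = 37.221° = 0.64962900 rad
x = r_b·(cos φ + φ·sin φ) = 59.497861·(0.79630827 + 0.64962900·0.60489102) = 70.758605
y = r_b·(sin φ − φ·cos φ) = 59.497861·(0.60489102 − 0.64962900·0.79630827) = 5.211184

x=70.758605 y=5.211184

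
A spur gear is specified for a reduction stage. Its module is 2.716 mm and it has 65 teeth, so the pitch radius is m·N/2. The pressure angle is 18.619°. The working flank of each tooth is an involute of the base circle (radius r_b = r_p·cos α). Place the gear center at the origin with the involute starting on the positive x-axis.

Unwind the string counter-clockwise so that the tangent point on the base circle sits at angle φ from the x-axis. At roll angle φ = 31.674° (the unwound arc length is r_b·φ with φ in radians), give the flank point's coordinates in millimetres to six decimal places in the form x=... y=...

pitch radius r_p = m·N/2 = 2.716·65/2 = 88.270000
base radius r_b = r_p·cos α = 88.270000·cos 18.619° = 83.650177
roll angle φ = 31.674° = 0.55281559 rad
x = r_b·(cos φ + φ·sin φ) = 83.650177·(0.85104947 + 0.55281559·0.52508551) = 95.472032
y = r_b·(sin φ − φ·cos φ) = 83.650177·(0.52508551 − 0.55281559·0.85104947) = 4.568312

x=95.472032 y=4.568312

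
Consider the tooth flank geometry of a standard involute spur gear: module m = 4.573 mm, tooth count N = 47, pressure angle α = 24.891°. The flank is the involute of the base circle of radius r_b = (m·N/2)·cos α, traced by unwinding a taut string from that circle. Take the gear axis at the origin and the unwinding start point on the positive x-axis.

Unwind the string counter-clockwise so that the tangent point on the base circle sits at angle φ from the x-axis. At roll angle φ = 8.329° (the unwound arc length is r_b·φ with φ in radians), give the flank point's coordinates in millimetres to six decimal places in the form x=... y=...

pitch radius r_p = m·N/2 = 4.573·47/2 = 107.465500
base radius r_b = r_p·cos α = 107.465500·cos 24.891° = 97.483045
roll angle φ = 8.329° = 0.14536847 rad
x = r_b·(cos φ + φ·sin φ) = 97.483045·(0.98945260 + 0.14536847·0.14485703) = 98.507615
y = r_b·(sin φ − φ·cos φ) = 97.483045·(0.14485703 − 0.14536847·0.98945260) = 0.099609

x=98.507615 y=0.099609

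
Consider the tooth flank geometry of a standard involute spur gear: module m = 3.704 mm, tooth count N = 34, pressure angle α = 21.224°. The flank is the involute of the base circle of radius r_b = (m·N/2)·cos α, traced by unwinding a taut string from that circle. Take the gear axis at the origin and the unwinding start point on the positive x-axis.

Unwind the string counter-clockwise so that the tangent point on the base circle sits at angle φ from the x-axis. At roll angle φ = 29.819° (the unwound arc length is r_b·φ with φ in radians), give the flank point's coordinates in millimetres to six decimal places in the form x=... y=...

x=66.116052 y=2.684090

pitch radius r_p = m·N/2 = 3.704·34/2 = 62.968000
base radius r_b = r_p·cos α = 62.968000·cos 21.224° = 58.697022
roll angle φ = 29.819° = 0.52043973 rad
x = r_b·(cos φ + φ·sin φ) = 58.697022·(0.86760060 + 0.52043973·0.49726170) = 66.116052
y = r_b·(sin φ − φ·cos φ) = 58.697022·(0.49726170 − 0.52043973·0.86760060) = 2.684090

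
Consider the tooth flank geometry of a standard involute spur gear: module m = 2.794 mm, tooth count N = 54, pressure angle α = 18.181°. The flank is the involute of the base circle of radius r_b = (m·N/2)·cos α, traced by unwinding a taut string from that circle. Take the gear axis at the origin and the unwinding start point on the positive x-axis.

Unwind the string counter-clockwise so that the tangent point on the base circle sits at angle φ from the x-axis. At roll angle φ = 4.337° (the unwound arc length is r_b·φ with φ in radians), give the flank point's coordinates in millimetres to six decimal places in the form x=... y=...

pitch radius r_p = m·N/2 = 2.794·54/2 = 75.438000
base radius r_b = r_p·cos α = 75.438000·cos 18.181° = 71.671801
roll angle φ = 4.337° = 0.07569493 rad
x = r_b·(cos φ + φ·sin φ) = 71.671801·(0.99713651 + 0.07569493·0.07562267) = 71.876837
y = r_b·(sin φ − φ·cos φ) = 71.671801·(0.07562267 − 0.07569493·0.99713651) = 0.010356

x=71.876837 y=0.010356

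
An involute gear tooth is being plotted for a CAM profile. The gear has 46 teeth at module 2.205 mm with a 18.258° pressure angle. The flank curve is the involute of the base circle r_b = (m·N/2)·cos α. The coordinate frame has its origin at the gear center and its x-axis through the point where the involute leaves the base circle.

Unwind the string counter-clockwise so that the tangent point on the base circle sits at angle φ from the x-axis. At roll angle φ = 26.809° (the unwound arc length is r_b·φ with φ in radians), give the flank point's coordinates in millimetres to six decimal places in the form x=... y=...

pitch radius r_p = m·N/2 = 2.205·46/2 = 50.715000
base radius r_b = r_p·cos α = 50.715000·cos 18.258° = 48.161773
roll angle φ = 26.809° = 0.46790532 rad
x = r_b·(cos φ + φ·sin φ) = 48.161773·(0.89251498 + 0.46790532·0.45101774) = 53.148857
y = r_b·(sin φ − φ·cos φ) = 48.161773·(0.45101774 − 0.46790532·0.89251498) = 1.608855

x=53.148857 y=1.608855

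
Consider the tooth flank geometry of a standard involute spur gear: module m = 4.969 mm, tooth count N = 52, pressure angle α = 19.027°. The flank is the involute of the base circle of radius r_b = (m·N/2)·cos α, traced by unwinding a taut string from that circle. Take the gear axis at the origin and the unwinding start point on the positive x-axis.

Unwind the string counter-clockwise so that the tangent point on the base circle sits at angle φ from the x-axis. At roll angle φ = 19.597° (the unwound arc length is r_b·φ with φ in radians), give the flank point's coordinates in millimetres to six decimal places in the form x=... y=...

pitch radius r_p = m·N/2 = 4.969·52/2 = 129.194000
base radius r_b = r_p·cos α = 129.194000·cos 19.027° = 122.135492
roll angle φ = 19.597° = 0.34203217 rad
x = r_b·(cos φ + φ·sin φ) = 122.135492·(0.94207502 + 0.34203217·0.33540224) = 129.071979
y = r_b·(sin φ − φ·cos φ) = 122.135492·(0.33540224 − 0.34203217·0.94207502) = 1.610024

x=129.071979 y=1.610024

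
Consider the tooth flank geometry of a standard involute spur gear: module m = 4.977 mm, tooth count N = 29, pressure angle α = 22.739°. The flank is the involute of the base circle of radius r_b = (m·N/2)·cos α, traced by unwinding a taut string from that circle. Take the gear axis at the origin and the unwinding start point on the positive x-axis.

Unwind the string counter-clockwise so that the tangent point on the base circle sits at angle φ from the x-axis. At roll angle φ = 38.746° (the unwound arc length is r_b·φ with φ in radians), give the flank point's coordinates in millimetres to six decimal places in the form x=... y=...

x=80.079778 y=6.552326

pitch radius r_p = m·N/2 = 4.977·29/2 = 72.166500
base radius r_b = r_p·cos α = 72.166500·cos 22.739° = 66.557373
roll angle φ = 38.746° = 0.67624527 rad
x = r_b·(cos φ + φ·sin φ) = 66.557373·(0.77992818 + 0.67624527·0.62586902) = 80.079778
y = r_b·(sin φ − φ·cos φ) = 66.557373·(0.62586902 − 0.67624527·0.77992818) = 6.552326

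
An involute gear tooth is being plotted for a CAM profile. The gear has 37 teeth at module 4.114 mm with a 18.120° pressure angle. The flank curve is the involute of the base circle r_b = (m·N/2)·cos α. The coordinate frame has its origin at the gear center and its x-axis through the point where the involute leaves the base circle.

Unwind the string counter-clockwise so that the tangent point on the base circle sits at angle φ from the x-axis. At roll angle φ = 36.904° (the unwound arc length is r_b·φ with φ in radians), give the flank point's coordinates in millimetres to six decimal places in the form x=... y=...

pitch radius r_p = m·N/2 = 4.114·37/2 = 76.109000
base radius r_b = r_p·cos α = 76.109000·cos 18.120° = 72.334544
roll angle φ = 36.904° = 0.64409631 rad
x = r_b·(cos φ + φ·sin φ) = 72.334544·(0.79964274 + 0.64409631·0.60047605) = 85.818220
y = r_b·(sin φ − φ·cos φ) = 72.334544·(0.60047605 − 0.64409631·0.79964274) = 6.179476

x=85.818220 y=6.179476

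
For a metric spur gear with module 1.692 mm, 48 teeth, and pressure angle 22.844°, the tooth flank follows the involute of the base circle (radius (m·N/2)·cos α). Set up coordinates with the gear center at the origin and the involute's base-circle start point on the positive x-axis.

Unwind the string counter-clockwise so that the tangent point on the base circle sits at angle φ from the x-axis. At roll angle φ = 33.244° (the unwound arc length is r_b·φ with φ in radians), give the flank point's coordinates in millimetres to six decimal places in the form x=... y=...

x=43.201844 y=2.355574

pitch radius r_p = m·N/2 = 1.692·48/2 = 40.608000
base radius r_b = r_p·cos α = 40.608000·cos 22.844° = 37.422923
roll angle φ = 33.244° = 0.58021726 rad
x = r_b·(cos φ + φ·sin φ) = 37.422923·(0.83634357 + 0.58021726·0.54820565) = 43.201844
y = r_b·(sin φ − φ·cos φ) = 37.422923·(0.54820565 − 0.58021726·0.83634357) = 2.355574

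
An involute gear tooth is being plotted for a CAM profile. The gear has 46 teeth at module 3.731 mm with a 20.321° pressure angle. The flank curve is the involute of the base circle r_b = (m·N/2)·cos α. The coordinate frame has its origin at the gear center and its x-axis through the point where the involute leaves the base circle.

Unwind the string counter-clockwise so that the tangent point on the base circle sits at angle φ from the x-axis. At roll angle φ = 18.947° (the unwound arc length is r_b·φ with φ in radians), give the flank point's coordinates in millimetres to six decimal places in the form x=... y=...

pitch radius r_p = m·N/2 = 3.731·46/2 = 85.813000
base radius r_b = r_p·cos α = 85.813000·cos 20.321° = 80.472146
roll angle φ = 18.947° = 0.33068753 rad
x = r_b·(cos φ + φ·sin φ) = 80.472146·(0.94581933 + 0.33068753·0.32469339) = 84.752571
y = r_b·(sin φ − φ·cos φ) = 80.472146·(0.32469339 − 0.33068753·0.94581933) = 0.959447

x=84.752571 y=0.959447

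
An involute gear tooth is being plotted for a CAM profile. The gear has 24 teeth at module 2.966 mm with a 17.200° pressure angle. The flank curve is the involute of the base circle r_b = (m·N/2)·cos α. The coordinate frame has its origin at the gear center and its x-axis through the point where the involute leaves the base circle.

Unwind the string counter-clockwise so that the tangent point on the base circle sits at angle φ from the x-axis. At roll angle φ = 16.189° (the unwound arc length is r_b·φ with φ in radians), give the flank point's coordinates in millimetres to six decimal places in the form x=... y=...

pitch radius r_p = m·N/2 = 2.966·24/2 = 35.592000
base radius r_b = r_p·cos α = 35.592000·cos 17.200° = 34.000267
roll angle φ = 16.189° = 0.28255135 rad
x = r_b·(cos φ + φ·sin φ) = 34.000267·(0.96034723 + 0.28255135·0.27880674) = 35.330509
y = r_b·(sin φ − φ·cos φ) = 34.000267·(0.27880674 − 0.28255135·0.96034723) = 0.253619

x=35.330509 y=0.253619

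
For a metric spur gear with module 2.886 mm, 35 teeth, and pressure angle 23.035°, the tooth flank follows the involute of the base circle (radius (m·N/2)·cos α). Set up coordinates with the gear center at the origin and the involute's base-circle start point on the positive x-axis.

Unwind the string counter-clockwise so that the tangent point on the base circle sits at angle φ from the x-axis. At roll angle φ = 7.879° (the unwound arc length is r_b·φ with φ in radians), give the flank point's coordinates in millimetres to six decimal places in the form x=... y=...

x=46.915414 y=0.040212

pitch radius r_p = m·N/2 = 2.886·35/2 = 50.505000
base radius r_b = r_p·cos α = 50.505000·cos 23.035° = 46.478034
roll angle φ = 7.879° = 0.13751449 rad
x = r_b·(cos φ + φ·sin φ) = 46.478034·(0.99055977 + 0.13751449·0.13708150) = 46.915414
y = r_b·(sin φ − φ·cos φ) = 46.478034·(0.13708150 − 0.13751449·0.99055977) = 0.040212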